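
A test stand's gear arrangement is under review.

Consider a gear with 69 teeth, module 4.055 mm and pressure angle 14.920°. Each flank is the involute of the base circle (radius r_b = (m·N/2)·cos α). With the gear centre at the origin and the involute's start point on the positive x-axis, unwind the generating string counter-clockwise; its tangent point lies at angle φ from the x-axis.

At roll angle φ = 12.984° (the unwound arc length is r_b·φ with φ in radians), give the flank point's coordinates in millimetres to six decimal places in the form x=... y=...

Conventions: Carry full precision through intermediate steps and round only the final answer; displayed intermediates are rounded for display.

topology: single-mesh involute geometry — m = 4.055, N = 69
pitch radius r_p = m·N/2 = 4.055·69/2 = 139.897500
base radius r_b = r_p·cos α = 139.897500·cos 14.920° = 135.181033
roll angle φ = 12.984° = 0.22661355 rad
x = r_b·(cos φ + φ·sin φ) = 138.607620
y = r_b·(sin φ − φ·cos φ) = 0.521699

x=138.607620 y=0.521699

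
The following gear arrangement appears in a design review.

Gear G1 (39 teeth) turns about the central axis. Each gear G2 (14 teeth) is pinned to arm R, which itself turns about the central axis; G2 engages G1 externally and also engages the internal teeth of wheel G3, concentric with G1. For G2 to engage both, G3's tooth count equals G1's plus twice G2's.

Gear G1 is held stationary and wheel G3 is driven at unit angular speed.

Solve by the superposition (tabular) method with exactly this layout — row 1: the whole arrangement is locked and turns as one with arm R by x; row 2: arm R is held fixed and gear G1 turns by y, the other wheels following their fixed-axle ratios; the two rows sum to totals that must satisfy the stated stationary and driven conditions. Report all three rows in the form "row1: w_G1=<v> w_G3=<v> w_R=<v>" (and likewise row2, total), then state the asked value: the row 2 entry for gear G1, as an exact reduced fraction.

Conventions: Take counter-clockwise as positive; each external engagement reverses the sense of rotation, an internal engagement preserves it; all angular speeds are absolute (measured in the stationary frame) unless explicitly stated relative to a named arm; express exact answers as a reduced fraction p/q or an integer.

row1: w_G1=67/106 w_G3=67/106 w_R=67/106
row2: w_G1=-67/106 w_G3=39/106 w_R=0
total: w_G1=0 w_G3=1 w_R=67/106
asked value: -67/106

planetary set (39T centre, 14T on arm, 67T internal) — Willis relation
row 1: whole set turns with the arm by x
superposition row 2 [arm held]: sun y, ring −(39/67)·y, arm 0
boundary: total ω_sun = x + y = 0 and total ω_ring = x − (39/67)·y = 1  ⇒  y = -67/106, x = 67/106
row 2 ring = −(39/67)·(-67/106) = 39/106
totals (row 1 + row 2): sun 67/106 + (-67/106) = 0, ring 67/106 + 39/106 = 1, arm 67/106 + 0 = 67/106
asked cell (row2, sun) = -67/106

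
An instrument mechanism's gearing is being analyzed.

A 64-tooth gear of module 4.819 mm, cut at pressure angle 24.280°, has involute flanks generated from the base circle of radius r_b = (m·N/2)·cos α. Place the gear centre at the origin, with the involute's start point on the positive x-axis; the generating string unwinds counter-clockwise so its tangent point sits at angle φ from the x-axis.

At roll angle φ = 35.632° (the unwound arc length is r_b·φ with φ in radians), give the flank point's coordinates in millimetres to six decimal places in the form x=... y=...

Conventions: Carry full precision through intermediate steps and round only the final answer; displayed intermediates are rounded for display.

class = single-mesh tooth geometry [base-circle involute, m = 4.819, 64T]
pitch radius r_p = m·N/2 = 4.819·64/2 = 154.208000
base radius r_b = r_p·cos α = 154.208000·cos 24.280° = 140.567819
roll angle φ = 35.632° = 0.62189572 rad
x = r_b·(cos φ + φ·sin φ) = 165.178104
y = r_b·(sin φ − φ·cos φ) = 10.839942

x=165.178104 y=10.839942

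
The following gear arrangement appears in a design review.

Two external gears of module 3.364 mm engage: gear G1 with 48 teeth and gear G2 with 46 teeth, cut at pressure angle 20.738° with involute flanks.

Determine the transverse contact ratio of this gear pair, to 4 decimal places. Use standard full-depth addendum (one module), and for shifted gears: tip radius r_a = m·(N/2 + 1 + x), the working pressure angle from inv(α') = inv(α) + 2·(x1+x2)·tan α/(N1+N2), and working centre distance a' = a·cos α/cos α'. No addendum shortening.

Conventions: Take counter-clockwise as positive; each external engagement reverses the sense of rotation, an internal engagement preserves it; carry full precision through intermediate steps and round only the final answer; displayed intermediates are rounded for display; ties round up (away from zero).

1.7063

topology: single-mesh involute geometry — m = 3.364, 48T/46T pair
base radii: r_b1 = 75.505065, r_b2 = 72.359021
tip radii: r_a1 = 84.100000, r_a2 = 80.736000
no profile shift: α' = α, a' = a
action lengths: √(r_a1²−r_b1²) = 37.037752, √(r_a2²−r_b2²) = 35.811643
base pitch p_b = π·m·cos α = 9.883590
CR = (37.037752 + 35.811643 − 158.108000·sin 20.73800°)/9.883590 = 1.706274
contact ratio ≈ 1.7063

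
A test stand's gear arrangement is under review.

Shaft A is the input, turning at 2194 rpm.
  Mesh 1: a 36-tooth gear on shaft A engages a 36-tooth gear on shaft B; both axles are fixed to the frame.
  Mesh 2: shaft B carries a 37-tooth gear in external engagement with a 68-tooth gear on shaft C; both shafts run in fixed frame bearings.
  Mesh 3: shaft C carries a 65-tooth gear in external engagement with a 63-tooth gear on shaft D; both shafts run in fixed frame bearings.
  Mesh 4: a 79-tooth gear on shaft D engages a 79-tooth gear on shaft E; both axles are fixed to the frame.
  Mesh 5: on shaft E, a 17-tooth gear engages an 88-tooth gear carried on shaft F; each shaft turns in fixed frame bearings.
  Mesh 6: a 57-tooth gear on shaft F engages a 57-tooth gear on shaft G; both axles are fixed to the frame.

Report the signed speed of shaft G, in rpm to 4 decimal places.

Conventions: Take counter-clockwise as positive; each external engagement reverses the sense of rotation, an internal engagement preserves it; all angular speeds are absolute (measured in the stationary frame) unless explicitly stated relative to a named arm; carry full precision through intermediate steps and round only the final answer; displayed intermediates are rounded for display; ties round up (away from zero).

recognized (7 fixed axles, 6 meshes): fixed-axis compound train
mesh 1 [36T→36T]: ω = 2194.0000×36/36 = 2194.0000 rpm, sense flips to −
mesh 2 [37T→68T]: ω = 2194.0000×37/68 = 1193.7941 rpm, sense flips to +
mesh 3 [65T→63T]: ω = 1193.7941×65/63 = 1231.6923 rpm, sense flips to −
mesh 4 [79T→79T]: ω = 1231.6923×79/79 = 1231.6923 rpm, sense flips to +
mesh 5 [17T→88T]: ω = 1231.6923×17/88 = 237.9406 rpm, sense flips to −
mesh 6 [57T→57T]: ω = 237.9406×57/57 = 237.9406 rpm, sense flips to +
signed output speed = +237.9406 rpm

+237.9406 rpm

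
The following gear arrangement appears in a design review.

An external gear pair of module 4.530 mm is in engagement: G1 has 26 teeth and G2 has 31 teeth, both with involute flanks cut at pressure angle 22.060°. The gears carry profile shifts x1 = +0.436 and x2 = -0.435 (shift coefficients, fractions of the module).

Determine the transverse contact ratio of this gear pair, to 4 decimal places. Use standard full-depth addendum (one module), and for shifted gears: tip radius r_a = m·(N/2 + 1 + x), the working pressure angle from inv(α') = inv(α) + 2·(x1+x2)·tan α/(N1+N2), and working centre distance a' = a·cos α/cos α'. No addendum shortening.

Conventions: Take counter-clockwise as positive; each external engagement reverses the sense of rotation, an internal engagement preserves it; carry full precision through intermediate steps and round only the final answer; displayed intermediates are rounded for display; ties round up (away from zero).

1.5241

recognized (one external pair, fixed centres): single-mesh tooth geometry, m = 4.530, N1 = 26, N2 = 31
base radii: r_b1 = 54.578725, r_b2 = 65.074634
tip radii: r_a1 = 65.395080, r_a2 = 72.774450
inv(α') = inv(22.060°) + 2·(+0.436-0.435)·tan α/(26+31) = 0.02023947  ⇒  α' = 22.06496°
a' = a·cos α / cos α' = 129.1050·cos 22.060°/cos 22.06496° = 129.109530
action lengths: √(r_a1²−r_b1²) = 36.023315, √(r_a2²−r_b2²) = 32.579327
base pitch p_b = π·m·cos α = 13.189548
CR = (36.023315 + 32.579327 − 129.109530·sin 22.06496°)/13.189548 = 1.524061
contact ratio ≈ 1.5241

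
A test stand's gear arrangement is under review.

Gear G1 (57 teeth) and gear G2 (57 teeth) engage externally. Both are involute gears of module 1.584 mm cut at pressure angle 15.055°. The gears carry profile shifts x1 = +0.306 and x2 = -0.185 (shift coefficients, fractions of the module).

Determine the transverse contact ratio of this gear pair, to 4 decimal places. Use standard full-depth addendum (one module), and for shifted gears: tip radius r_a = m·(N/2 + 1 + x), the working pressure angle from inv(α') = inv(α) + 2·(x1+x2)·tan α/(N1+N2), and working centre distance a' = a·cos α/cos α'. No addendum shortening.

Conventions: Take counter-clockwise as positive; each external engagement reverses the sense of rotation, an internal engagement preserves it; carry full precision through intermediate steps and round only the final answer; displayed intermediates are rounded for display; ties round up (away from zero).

topology: single-mesh involute geometry — m = 1.584, 57T/57T pair
base radii: r_b1 = 43.594519, r_b2 = 43.594519
tip radii: r_a1 = 47.212704, r_a2 = 46.434960
inv(α') = inv(15.055°) + 2·(+0.306-0.185)·tan α/(57+57) = 0.00678998  ⇒  α' = 15.49364°
a' = a·cos α / cos α' = 90.2880·cos 15.055°/cos 15.49364° = 90.476962
action lengths: √(r_a1²−r_b1²) = 18.126149, √(r_a2²−r_b2²) = 15.991353
base pitch p_b = π·m·cos α = 4.805481
CR = (18.126149 + 15.991353 − 90.476962·sin 15.49364°)/4.805481 = 2.070190
contact ratio ≈ 2.0702

2.0702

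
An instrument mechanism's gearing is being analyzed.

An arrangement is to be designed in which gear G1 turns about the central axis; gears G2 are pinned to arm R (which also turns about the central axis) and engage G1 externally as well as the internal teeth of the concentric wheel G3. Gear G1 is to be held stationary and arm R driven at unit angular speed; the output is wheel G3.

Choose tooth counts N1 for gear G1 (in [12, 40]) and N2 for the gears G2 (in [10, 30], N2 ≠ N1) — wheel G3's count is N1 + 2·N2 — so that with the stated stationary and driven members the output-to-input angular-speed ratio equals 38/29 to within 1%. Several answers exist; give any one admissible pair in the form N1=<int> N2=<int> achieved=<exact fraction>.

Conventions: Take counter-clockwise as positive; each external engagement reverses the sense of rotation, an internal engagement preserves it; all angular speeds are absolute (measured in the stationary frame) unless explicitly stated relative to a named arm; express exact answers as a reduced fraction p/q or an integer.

class = planetary set [ratio 38/29 wanted; Willis about the carrier]
Willis with ω_sun = 0: ω_ring/ω_arm = (N1+N3)/N3; set equal to 38/29  ⇒  N3/N1 = 1/(38/29 − 1) = 29/9
N3 = N1 + 2·N2  ⇒  N2/N1 = (N3/N1 − 1)/2 = (29/9 − 1)/2 = 10/9
smallest multiple with N1 ≥ 12 and N2 ≥ 10: k = 2  ⇒  N1 = 2·9 = 18, N2 = 2·10 = 20 (N1 ≤ 40, N2 ≤ 30, N2 ≠ N1 ✓), N3 = 18 + 2·20 = 58
check: (N1+N3)/N3 with N1 = 18, N3 = 58 gives 38/29; |achieved − target| = 0 ≤ 19/1450 ✓

N1=18 N2=20 achieved=38/29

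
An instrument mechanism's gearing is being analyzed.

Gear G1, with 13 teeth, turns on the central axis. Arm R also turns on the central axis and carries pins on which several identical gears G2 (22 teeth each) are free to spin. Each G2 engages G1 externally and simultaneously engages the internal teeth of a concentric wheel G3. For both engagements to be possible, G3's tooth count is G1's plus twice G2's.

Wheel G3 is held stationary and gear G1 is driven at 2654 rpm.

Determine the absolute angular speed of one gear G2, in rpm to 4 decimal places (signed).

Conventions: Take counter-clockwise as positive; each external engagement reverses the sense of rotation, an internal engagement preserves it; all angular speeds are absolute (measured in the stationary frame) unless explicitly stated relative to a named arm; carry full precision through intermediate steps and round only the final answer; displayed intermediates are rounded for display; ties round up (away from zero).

-784.1364 rpm

recognized (axles ride arm R): planetary set, 13/22/57 teeth
normalise by the input: solve with ω_sun = 1, then scale by 2654 rpm
ring teeth: 13 + 2·22 = 57
13(ω_sun−ω_arm) = −57(ω_ring−ω_arm),  ω_ring = 0, ω_sun = 1
13(1−ω_arm) = −57(0−ω_arm)  ⇒  70·ω_arm = 13  ⇒  ω_arm = 13/70
sun–planet mesh: 13·(1−13/70) = −22·(ω_p−ω_arm)  ⇒  ω_p−ω_arm = -741/1540
ω_p = 13/70 − 741/1540 = -13/44
scale: ω_p = -13/44 × 2654 rpm = -784.1364 rpm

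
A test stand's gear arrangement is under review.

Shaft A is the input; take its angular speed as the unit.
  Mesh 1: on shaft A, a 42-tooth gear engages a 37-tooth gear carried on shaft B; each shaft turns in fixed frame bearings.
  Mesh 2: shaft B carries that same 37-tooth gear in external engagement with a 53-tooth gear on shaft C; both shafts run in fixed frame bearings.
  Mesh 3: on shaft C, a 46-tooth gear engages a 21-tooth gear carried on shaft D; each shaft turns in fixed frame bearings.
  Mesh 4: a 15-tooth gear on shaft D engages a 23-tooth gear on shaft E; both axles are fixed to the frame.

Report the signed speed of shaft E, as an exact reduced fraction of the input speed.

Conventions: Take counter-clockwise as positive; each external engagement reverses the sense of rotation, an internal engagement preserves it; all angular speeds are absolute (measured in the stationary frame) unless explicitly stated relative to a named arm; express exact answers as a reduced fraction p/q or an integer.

4-mesh fixed-axis compound train (all bearings frame-fixed)
mesh 1 [42T→37T]: |ω|/ω_in = 1×42/37 = 42/37, sense flips to −
mesh 2 [37T→53T]: |ω|/ω_in = (42/37)×37/53 = 42/53, sense flips to +
mesh 3 [46T→21T]: |ω|/ω_in = (42/53)×46/21 = 92/53, sense flips to −
mesh 4 [15T→23T]: |ω|/ω_in = (92/53)×15/23 = 60/53, sense flips to +
signed output speed (× input speed) = 60/53

60/53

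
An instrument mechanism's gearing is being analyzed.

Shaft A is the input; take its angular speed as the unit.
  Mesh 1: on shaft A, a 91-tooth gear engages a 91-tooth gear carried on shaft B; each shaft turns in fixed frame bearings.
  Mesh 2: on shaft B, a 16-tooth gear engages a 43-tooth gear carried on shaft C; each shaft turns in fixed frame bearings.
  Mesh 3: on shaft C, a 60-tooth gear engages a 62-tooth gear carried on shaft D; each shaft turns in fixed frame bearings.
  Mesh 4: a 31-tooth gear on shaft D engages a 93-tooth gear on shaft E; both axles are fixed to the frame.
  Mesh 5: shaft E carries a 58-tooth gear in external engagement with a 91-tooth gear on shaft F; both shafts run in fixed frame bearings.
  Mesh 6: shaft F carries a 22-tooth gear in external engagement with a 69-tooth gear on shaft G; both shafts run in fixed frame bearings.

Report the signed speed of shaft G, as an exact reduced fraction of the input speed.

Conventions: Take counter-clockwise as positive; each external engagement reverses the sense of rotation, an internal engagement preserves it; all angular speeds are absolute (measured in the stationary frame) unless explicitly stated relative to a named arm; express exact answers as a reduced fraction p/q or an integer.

204160/8369907

6-mesh fixed-axis compound train (all bearings frame-fixed)
mesh 1 [91T→91T]: |ω|/ω_in = 1×91/91 = 1, sense flips to −
mesh 2 [16T→43T]: |ω|/ω_in = 1×16/43 = 16/43, sense flips to +
mesh 3 [60T→62T]: |ω|/ω_in = (16/43)×60/62 = 480/1333, sense flips to −
mesh 4 [31T→93T]: |ω|/ω_in = (480/1333)×31/93 = 160/1333, sense flips to +
mesh 5 [58T→91T]: |ω|/ω_in = (160/1333)×58/91 = 9280/121303, sense flips to −
mesh 6 [22T→69T]: |ω|/ω_in = (9280/121303)×22/69 = 204160/8369907, sense flips to +
signed output speed (× input speed) = 204160/8369907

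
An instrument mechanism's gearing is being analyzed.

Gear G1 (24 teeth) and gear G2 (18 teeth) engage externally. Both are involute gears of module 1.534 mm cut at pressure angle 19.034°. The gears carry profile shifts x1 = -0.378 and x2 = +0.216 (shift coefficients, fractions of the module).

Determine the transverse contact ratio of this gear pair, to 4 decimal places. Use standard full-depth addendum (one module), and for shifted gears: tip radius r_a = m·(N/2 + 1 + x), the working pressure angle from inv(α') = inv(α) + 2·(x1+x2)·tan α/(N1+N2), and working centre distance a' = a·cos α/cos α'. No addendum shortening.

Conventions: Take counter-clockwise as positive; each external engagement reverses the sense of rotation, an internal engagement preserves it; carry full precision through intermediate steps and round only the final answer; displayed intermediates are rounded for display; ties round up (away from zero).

class = single-mesh tooth geometry [involute pair 24T × 18T, m = 1.534]
base radii: r_b1 = 17.401547, r_b2 = 13.051160
tip radii: r_a1 = 19.362148, r_a2 = 15.671344
inv(α') = inv(19.034°) + 2·(-0.378+0.216)·tan α/(24+18) = 0.01012418  ⇒  α' = 17.64738°
a' = a·cos α / cos α' = 32.2140·cos 19.034°/cos 17.64738° = 31.956573
action lengths: √(r_a1²−r_b1²) = 8.489932, √(r_a2²−r_b2²) = 8.675151
base pitch p_b = π·m·cos α = 4.555714
CR = (8.489932 + 8.675151 − 31.956573·sin 17.64738°)/4.555714 = 1.641278
contact ratio ≈ 1.6413

1.6413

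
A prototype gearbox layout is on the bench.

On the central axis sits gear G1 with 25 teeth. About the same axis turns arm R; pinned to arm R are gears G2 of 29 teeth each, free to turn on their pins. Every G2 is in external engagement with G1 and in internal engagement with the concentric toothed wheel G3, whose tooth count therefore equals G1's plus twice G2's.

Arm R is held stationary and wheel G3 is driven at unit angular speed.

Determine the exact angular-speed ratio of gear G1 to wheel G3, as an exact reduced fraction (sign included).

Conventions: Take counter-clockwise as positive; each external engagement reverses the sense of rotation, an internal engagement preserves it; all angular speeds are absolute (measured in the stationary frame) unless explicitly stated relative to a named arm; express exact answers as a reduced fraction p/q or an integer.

-83/25

planetary set (25T centre, 29T on arm, 83T internal) — Willis relation
ring teeth: 25 + 2·29 = 83
25(ω_sun−ω_arm) = −83(ω_ring−ω_arm),  ω_arm = 0, ω_ring = 1
ω_sun = 0 − (83/25)(1−0) = -83/25
ω_out/ω_in = -83/25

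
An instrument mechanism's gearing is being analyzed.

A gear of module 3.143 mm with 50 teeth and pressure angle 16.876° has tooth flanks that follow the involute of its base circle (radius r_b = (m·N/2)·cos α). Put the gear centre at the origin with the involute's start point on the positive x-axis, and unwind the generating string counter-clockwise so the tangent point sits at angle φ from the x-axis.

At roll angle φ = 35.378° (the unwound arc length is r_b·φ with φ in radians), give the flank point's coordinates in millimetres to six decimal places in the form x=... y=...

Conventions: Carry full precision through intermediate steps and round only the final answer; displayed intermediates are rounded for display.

class = single-mesh tooth geometry [base-circle involute, m = 3.143, 50T]
pitch radius r_p = m·N/2 = 3.143·50/2 = 78.575000
base radius r_b = r_p·cos α = 78.575000·cos 16.876° = 75.191189
roll angle φ = 35.378° = 0.61746258 rad
x = r_b·(cos φ + φ·sin φ) = 88.187334
y = r_b·(sin φ − φ·cos φ) = 5.678433

x=88.187334 y=5.678433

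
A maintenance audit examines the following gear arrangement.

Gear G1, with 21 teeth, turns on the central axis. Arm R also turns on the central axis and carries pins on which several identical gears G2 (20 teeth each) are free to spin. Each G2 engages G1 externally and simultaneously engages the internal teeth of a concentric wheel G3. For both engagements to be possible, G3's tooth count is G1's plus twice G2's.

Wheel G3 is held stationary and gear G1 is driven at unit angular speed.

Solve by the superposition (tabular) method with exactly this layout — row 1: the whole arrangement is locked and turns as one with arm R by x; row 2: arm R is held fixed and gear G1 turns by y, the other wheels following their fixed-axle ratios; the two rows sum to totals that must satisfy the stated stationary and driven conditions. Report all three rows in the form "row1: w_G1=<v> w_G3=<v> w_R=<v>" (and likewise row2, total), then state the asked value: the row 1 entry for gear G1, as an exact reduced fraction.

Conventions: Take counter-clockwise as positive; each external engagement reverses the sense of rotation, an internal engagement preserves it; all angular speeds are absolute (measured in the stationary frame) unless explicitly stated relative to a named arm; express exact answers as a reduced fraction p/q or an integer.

row1: w_G1=21/82 w_G3=21/82 w_R=21/82
row2: w_G1=61/82 w_G3=-21/82 w_R=0
total: w_G1=1 w_G3=0 w_R=21/82
asked value: 21/82

class = planetary set [G3 = 21+2·20 = 61; Willis about the carrier]
superposition row 1 [locked train]: every member turns x
superposition row 2 [arm held]: sun y, ring −(21/61)·y, arm 0
boundary: total ω_ring = x − (21/61)·y = 0 and total ω_sun = x + y = 1  ⇒  y = 61/82, x = 21/82
row 2 ring = −(21/61)·61/82 = -21/82
totals (row 1 + row 2): sun 21/82 + 61/82 = 1, ring 21/82 + (-21/82) = 0, arm 21/82 + 0 = 21/82
asked cell (row1, sun) = 21/82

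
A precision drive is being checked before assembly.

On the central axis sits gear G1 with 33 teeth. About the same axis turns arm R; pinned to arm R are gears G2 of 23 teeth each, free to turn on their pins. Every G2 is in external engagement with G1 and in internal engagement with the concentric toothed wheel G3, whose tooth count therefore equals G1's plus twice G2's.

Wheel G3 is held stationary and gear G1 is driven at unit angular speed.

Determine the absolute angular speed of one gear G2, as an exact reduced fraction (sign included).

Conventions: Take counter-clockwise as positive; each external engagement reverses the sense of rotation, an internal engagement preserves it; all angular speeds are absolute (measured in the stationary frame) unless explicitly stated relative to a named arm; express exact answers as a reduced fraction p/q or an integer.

class = planetary set [G3 = 33+2·23 = 79; Willis about the carrier]
ring teeth: 33 + 2·23 = 79
33(ω_sun−ω_arm) = −79(ω_ring−ω_arm),  ω_ring = 0, ω_sun = 1
33(1−ω_arm) = −79(0−ω_arm)  ⇒  112·ω_arm = 33  ⇒  ω_arm = 33/112
sun–planet mesh: 33·(1−33/112) = −23·(ω_p−ω_arm)  ⇒  ω_p−ω_arm = -2607/2576
ω_p = 33/112 − 2607/2576 = -33/46
exact speed ratio = -33/46

-33/46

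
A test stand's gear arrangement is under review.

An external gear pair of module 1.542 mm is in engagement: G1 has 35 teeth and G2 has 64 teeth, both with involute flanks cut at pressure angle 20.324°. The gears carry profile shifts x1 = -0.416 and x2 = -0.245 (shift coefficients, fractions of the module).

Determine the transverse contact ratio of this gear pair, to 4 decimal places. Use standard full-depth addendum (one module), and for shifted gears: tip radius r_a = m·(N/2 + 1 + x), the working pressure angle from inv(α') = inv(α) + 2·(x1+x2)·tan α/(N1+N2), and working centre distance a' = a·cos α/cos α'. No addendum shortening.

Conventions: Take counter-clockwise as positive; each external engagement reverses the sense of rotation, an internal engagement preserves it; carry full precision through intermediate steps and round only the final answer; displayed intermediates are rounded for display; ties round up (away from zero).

single-mesh involute tooth geometry (35T engaging 64T at module 1.542)
base radii: r_b1 = 25.305009, r_b2 = 46.272017
tip radii: r_a1 = 27.885528, r_a2 = 50.508210
inv(α') = inv(20.324°) + 2·(-0.416-0.245)·tan α/(35+64) = 0.01072080  ⇒  α' = 17.97847°
a' = a·cos α / cos α' = 76.3290·cos 20.324°/cos 17.97847° = 75.251354
action lengths: √(r_a1²−r_b1²) = 11.715767, √(r_a2²−r_b2²) = 20.247957
base pitch p_b = π·m·cos α = 4.542745
CR = (11.715767 + 20.247957 − 75.251354·sin 17.97847°)/4.542745 = 1.923215
contact ratio ≈ 1.9232

1.9232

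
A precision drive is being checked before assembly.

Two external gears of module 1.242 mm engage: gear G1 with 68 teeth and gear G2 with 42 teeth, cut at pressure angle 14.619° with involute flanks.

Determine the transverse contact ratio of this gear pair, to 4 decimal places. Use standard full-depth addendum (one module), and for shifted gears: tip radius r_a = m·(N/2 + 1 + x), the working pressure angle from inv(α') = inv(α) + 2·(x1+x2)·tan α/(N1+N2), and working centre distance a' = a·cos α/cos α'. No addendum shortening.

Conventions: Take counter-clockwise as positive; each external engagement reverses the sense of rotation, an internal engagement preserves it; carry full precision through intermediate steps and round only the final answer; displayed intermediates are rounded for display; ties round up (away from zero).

recognized (one external pair, fixed centres): single-mesh tooth geometry, m = 1.242, N1 = 68, N2 = 42
base radii: r_b1 = 40.860891, r_b2 = 25.237609
tip radii: r_a1 = 43.470000, r_a2 = 27.324000
no profile shift: α' = α, a' = a
action lengths: √(r_a1²−r_b1²) = 14.833358, √(r_a2²−r_b2²) = 10.472061
base pitch p_b = π·m·cos α = 3.775537
CR = (14.833358 + 10.472061 − 68.310000·sin 14.61900°)/3.775537 = 2.136025
contact ratio ≈ 2.1360

2.1360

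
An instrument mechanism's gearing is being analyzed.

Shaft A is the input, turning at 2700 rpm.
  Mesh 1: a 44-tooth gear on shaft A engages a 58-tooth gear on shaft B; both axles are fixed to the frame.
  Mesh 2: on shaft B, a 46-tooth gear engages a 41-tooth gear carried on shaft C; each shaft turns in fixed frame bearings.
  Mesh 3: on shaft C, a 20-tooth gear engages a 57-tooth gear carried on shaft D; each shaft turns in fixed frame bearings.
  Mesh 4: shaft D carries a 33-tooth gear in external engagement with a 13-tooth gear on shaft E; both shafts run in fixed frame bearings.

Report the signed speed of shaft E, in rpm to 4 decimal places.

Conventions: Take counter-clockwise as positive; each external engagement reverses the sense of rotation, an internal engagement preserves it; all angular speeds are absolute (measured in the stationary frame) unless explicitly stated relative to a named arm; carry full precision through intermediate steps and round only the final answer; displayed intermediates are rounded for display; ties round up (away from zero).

+2046.8600 rpm

recognized (5 fixed axles, 4 meshes): fixed-axis compound train
mesh 1 [44T→58T]: ω = 2700.0000×44/58 = 2048.2759 rpm, sense flips to −
mesh 2 [46T→41T]: ω = 2048.2759×46/41 = 2298.0656 rpm, sense flips to +
mesh 3 [20T→57T]: ω = 2298.0656×20/57 = 806.3388 rpm, sense flips to −
mesh 4 [33T→13T]: ω = 806.3388×33/13 = 2046.8600 rpm, sense flips to +
signed output speed = +2046.8600 rpm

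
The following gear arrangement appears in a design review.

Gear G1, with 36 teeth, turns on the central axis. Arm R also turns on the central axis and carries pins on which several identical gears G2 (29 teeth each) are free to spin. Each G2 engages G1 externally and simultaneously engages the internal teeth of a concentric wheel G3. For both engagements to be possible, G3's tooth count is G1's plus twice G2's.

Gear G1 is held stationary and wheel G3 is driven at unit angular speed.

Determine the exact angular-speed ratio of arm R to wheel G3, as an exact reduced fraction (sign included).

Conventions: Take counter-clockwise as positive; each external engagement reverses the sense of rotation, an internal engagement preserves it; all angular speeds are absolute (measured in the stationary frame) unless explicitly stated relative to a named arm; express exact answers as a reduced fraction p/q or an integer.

class = planetary set [G3 = 36+2·29 = 94; Willis about the carrier]
ring teeth: 36 + 2·29 = 94
36(ω_sun−ω_arm) = −94(ω_ring−ω_arm),  ω_sun = 0, ω_ring = 1
36(0−ω_arm) = −94(1−ω_arm)  ⇒  130·ω_arm = 94  ⇒  ω_arm = 47/65
ω_out/ω_in = 47/65

47/65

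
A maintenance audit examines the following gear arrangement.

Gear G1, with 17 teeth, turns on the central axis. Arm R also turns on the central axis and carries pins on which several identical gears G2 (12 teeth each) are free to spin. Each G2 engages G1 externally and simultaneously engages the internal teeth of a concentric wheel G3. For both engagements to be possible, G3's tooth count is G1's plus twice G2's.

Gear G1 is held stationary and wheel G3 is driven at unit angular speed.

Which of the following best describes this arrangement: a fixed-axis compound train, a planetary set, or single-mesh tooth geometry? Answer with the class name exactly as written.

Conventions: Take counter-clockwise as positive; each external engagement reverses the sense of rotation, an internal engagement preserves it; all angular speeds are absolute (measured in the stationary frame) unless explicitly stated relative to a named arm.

recognized (axles ride arm R): planetary set, 17/12/41 teeth
classification: planetary set

planetary set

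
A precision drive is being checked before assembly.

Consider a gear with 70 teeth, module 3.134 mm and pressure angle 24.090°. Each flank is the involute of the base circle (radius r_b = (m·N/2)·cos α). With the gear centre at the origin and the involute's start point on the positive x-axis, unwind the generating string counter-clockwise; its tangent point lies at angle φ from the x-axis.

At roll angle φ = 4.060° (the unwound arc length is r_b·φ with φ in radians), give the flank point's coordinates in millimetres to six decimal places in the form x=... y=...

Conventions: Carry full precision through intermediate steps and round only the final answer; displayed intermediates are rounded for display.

x=100.387684 y=0.011870

topology: single-mesh involute geometry — m = 3.134, N = 70
pitch radius r_p = m·N/2 = 3.134·70/2 = 109.690000
base radius r_b = r_p·cos α = 109.690000·cos 24.090° = 100.136597
roll angle φ = 4.060° = 0.07086037 rad
x = r_b·(cos φ + φ·sin φ) = 100.387684
y = r_b·(sin φ − φ·cos φ) = 0.011870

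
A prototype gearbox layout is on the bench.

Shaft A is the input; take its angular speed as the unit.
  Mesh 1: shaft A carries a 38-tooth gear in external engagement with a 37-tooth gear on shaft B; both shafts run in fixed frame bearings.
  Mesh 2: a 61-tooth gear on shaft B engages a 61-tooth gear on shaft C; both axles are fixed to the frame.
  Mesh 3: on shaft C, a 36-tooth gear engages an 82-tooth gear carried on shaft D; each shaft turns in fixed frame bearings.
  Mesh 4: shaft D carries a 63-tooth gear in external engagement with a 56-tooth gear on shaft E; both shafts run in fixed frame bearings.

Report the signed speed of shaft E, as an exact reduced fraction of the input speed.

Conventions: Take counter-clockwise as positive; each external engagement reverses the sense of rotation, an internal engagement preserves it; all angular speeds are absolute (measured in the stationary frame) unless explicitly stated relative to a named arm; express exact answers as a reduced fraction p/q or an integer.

1539/3034

4-mesh fixed-axis compound train (all bearings frame-fixed)
mesh 1 [38T→37T]: |ω|/ω_in = 1×38/37 = 38/37, sense flips to −
mesh 2 [61T→61T]: |ω|/ω_in = (38/37)×61/61 = 38/37, sense flips to +
mesh 3 [36T→82T]: |ω|/ω_in = (38/37)×36/82 = 684/1517, sense flips to −
mesh 4 [63T→56T]: |ω|/ω_in = (684/1517)×63/56 = 1539/3034, sense flips to +
signed output speed (× input speed) = 1539/3034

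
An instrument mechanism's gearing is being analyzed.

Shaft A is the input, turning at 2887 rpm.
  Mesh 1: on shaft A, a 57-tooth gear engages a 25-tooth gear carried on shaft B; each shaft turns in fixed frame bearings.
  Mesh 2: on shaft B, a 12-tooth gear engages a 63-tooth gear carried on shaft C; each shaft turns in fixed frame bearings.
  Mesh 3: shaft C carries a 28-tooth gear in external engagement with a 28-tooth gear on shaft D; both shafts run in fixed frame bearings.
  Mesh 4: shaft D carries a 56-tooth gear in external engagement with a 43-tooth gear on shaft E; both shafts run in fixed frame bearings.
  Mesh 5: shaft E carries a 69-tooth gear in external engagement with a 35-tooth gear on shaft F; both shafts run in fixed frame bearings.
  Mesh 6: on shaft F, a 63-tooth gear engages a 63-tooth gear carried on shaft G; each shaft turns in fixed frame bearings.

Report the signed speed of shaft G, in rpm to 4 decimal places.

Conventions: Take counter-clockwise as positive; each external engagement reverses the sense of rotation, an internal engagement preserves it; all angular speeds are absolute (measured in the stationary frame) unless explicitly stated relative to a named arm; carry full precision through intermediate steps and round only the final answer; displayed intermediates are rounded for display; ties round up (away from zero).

+3219.0146 rpm

topology: fixed-axis compound train — 6 meshes, A→G
mesh 1 [57T→25T]: ω = 2887.0000×57/25 = 6582.3600 rpm, sense flips to −
mesh 2 [12T→63T]: ω = 6582.3600×12/63 = 1253.7829 rpm, sense flips to +
mesh 3 [28T→28T]: ω = 1253.7829×28/28 = 1253.7829 rpm, sense flips to −
mesh 4 [56T→43T]: ω = 1253.7829×56/43 = 1632.8335 rpm, sense flips to +
mesh 5 [69T→35T]: ω = 1632.8335×69/35 = 3219.0146 rpm, sense flips to −
mesh 6 [63T→63T]: ω = 3219.0146×63/63 = 3219.0146 rpm, sense flips to +
signed output speed = +3219.0146 rpm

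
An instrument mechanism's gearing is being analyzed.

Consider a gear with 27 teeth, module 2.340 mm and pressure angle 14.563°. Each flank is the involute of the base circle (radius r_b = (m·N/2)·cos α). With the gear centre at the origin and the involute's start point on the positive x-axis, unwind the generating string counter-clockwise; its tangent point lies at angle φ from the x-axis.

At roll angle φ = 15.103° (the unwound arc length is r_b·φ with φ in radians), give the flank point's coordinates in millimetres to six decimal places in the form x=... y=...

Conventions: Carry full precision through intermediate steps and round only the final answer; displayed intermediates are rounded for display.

x=31.618918 y=0.185373

class = single-mesh tooth geometry [base-circle involute, m = 2.340, 27T]
pitch radius r_p = m·N/2 = 2.340·27/2 = 31.590000
base radius r_b = r_p·cos α = 31.590000·cos 14.563° = 30.575069
roll angle φ = 15.103° = 0.26359708 rad
x = r_b·(cos φ + φ·sin φ) = 31.618918
y = r_b·(sin φ − φ·cos φ) = 0.185373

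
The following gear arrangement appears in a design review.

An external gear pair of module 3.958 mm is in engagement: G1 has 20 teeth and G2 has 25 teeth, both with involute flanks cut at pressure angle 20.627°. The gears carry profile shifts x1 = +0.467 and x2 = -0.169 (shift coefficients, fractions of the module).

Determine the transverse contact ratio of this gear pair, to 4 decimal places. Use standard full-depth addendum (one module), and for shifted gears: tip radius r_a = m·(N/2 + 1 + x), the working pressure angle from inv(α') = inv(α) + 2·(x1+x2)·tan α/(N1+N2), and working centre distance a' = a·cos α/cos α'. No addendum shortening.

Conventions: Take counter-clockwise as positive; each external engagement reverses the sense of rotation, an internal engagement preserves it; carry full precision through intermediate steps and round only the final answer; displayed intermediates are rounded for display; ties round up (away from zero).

single-mesh involute tooth geometry (20T engaging 25T at module 3.958)
base radii: r_b1 = 37.042670, r_b2 = 46.303337
tip radii: r_a1 = 45.386386, r_a2 = 52.764098
inv(α') = inv(20.627°) + 2·(+0.467-0.169)·tan α/(20+25) = 0.02138952  ⇒  α' = 22.45818°
a' = a·cos α / cos α' = 89.0550·cos 20.627°/cos 22.45818° = 90.185828
action lengths: √(r_a1²−r_b1²) = 26.225267, √(r_a2²−r_b2²) = 25.299229
base pitch p_b = π·m·cos α = 11.637298
CR = (26.225267 + 25.299229 − 90.185828·sin 22.45818°)/11.637298 = 1.467067
contact ratio ≈ 1.4671

1.4671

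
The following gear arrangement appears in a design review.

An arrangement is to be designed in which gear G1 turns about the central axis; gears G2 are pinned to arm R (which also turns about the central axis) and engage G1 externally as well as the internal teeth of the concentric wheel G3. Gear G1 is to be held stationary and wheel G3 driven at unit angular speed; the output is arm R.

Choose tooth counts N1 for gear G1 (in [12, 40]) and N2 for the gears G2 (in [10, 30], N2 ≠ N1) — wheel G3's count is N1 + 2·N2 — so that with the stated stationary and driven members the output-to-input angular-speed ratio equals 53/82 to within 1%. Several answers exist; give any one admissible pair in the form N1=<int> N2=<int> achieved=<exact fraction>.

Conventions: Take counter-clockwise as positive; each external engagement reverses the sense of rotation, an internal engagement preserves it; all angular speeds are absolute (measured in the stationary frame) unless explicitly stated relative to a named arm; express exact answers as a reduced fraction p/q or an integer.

N1=29 N2=12 achieved=53/82

class = planetary set [ratio 53/82 wanted; Willis about the carrier]
Willis with ω_sun = 0: ω_arm/ω_ring = N3/(N1+N3); set equal to 53/82  ⇒  N3/N1 = (53/82)/(1 − 53/82) = 53/29
N3 = N1 + 2·N2  ⇒  N2/N1 = (N3/N1 − 1)/2 = (53/29 − 1)/2 = 12/29
smallest multiple with N1 ≥ 12 and N2 ≥ 10: k = 1  ⇒  N1 = 1·29 = 29, N2 = 1·12 = 12 (N1 ≤ 40, N2 ≤ 30, N2 ≠ N1 ✓), N3 = 29 + 2·12 = 53
check: N3/(N1+N3) with N1 = 29, N3 = 53 gives 53/82; |achieved − target| = 0 ≤ 53/8200 ✓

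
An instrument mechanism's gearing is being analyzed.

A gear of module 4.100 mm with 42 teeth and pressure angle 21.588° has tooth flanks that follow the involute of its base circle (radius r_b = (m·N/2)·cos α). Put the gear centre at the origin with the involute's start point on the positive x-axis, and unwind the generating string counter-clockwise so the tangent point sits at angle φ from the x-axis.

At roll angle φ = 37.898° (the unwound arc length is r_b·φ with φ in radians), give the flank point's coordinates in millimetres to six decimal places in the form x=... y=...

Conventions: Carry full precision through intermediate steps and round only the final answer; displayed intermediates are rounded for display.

single-mesh involute tooth geometry (42T wheel at module 4.100)
pitch radius r_p = m·N/2 = 4.100·42/2 = 86.100000
base radius r_b = r_p·cos α = 86.100000·cos 21.588° = 80.060392
roll angle φ = 37.898° = 0.66144488 rad
x = r_b·(cos φ + φ·sin φ) = 95.704441
y = r_b·(sin φ − φ·cos φ) = 7.390202

x=95.704441 y=7.390202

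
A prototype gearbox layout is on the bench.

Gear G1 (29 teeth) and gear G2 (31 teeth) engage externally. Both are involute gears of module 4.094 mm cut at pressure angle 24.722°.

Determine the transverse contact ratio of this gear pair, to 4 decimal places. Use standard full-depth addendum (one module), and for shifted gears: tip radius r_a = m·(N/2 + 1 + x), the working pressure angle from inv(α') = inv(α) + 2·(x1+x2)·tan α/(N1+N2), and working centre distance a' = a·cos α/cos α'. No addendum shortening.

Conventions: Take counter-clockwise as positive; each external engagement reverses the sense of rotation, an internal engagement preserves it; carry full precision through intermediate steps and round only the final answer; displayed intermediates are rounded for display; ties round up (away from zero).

1.4818

single-mesh involute tooth geometry (29T engaging 31T at module 4.094)
base radii: r_b1 = 53.922242, r_b2 = 57.641018
tip radii: r_a1 = 63.457000, r_a2 = 67.551000
no profile shift: α' = α, a' = a
action lengths: √(r_a1²−r_b1²) = 33.454187, √(r_a2²−r_b2²) = 35.222872
base pitch p_b = π·m·cos α = 11.682877
CR = (33.454187 + 35.222872 − 122.820000·sin 24.72200°)/11.682877 = 1.481808
contact ratio ≈ 1.4818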